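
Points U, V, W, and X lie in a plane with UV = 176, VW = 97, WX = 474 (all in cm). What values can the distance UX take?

201 ≤ UX ≤ 747 cm

The maximum is all hops collinear in one direction: 176 + 97 + 474 = 747.
The longest hop is 474; the others sum to 273. Folding the others back against it leaves at least 474 − 273 = 201.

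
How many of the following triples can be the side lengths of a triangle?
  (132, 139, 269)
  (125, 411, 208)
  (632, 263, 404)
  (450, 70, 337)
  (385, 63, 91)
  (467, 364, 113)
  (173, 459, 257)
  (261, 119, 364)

4

(132,139,269): 132+139 > 269 → valid
(125,208,411): 125+208 ≤ 411 → not valid
(263,404,632): 263+404 > 632 → valid
(70,337,450): 70+337 ≤ 450 → not valid
(63,91,385): 63+91 ≤ 385 → not valid
(113,364,467): 113+364 > 467 → valid
(173,257,459): 173+257 ≤ 459 → not valid
(119,261,364): 119+261 > 364 → valid
4 of the 8 triples form a triangle.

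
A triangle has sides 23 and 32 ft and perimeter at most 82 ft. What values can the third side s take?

Triangle inequality alone gives 9 < s < 55.
The perimeter condition gives s ≤ 82 − 23 − 32 = 27.
Intersecting the two: 9 < s ≤ 27.

9 < s ≤ 27 ft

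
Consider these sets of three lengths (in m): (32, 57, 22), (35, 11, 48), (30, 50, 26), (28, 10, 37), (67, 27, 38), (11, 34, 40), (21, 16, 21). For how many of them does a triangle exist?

(22,32,57): 22+32 ≤ 57 → not valid
(11,35,48): 11+35 ≤ 48 → not valid
(26,30,50): 26+30 > 50 → valid
(10,28,37): 10+28 > 37 → valid
(27,38,67): 27+38 ≤ 67 → not valid
(11,34,40): 11+34 > 40 → valid
(16,21,21): 16+21 > 21 → valid
4 of the 7 triples form a triangle.

4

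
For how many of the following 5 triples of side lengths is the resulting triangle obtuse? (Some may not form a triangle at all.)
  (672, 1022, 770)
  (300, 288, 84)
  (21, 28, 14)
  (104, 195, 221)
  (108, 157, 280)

1

(672,1022,770): 672²+770² = 1044484 = 1022² → right
(300,288,84): 84²+288² = 90000 = 300² → right
(21,28,14): 14²+21² = 637 < 784 = 28² → obtuse
(104,195,221): 104²+195² = 48841 = 221² → right
(108,157,280): 108+157 ≤ 280, not a triangle
1 of the 5 is obtuse.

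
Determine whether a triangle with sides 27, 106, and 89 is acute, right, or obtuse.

Compare the square of the longest side to the sum of squares of the other two: 27² + 89² = 8650 < 11236 = 106².

obtuse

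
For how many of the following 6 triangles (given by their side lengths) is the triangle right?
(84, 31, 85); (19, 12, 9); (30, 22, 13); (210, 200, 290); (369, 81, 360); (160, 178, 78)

(84,31,85): 31²+84² = 8017 > 7225 = 85² → acute
(19,12,9): 9²+12² = 225 < 361 = 19² → obtuse
(30,22,13): 13²+22² = 653 < 900 = 30² → obtuse
(210,200,290): 200²+210² = 84100 = 290² → right
(369,81,360): 81²+360² = 136161 = 369² → right
(160,178,78): 78²+160² = 31684 = 178² → right
3 of the 6 are right.

3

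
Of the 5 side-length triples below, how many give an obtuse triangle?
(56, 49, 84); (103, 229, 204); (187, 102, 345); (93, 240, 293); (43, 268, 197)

3

(56,49,84): 49²+56² = 5537 < 7056 = 84² → obtuse
(103,229,204): 103²+204² = 52225 < 52441 = 229² → obtuse
(187,102,345): 102+187 ≤ 345, not a triangle
(93,240,293): 93²+240² = 66249 < 85849 = 293² → obtuse
(43,268,197): 43+197 ≤ 268, not a triangle
3 of the 5 are obtuse.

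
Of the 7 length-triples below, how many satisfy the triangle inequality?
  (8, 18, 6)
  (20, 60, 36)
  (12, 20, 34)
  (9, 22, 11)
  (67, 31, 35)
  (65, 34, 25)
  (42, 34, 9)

1

(6,8,18): 6+8 ≤ 18 → not valid
(20,36,60): 20+36 ≤ 60 → not valid
(12,20,34): 12+20 ≤ 34 → not valid
(9,11,22): 9+11 ≤ 22 → not valid
(31,35,67): 31+35 ≤ 67 → not valid
(25,34,65): 25+34 ≤ 65 → not valid
(9,34,42): 9+34 > 42 → valid
1 of the 7 triples forms a triangle.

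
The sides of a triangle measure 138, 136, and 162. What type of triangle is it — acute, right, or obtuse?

Compare the square of the longest side to the sum of squares of the other two: 136² + 138² = 37540 > 26244 = 162².

acute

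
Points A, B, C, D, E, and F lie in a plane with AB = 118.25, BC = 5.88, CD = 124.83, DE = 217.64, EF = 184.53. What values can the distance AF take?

0 ≤ AF ≤ 651.13

The maximum is all hops collinear in one direction: 118.25 + 5.88 + 124.83 + 217.64 + 184.53 = 651.13.
The longest hop is 217.64; the others sum to 433.49. Since 217.64 ≤ 433.49, the path can fold back on itself completely, so the minimum distance is 0.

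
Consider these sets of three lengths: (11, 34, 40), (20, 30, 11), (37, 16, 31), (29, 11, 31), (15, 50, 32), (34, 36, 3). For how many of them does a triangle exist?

(11,34,40): 11+34 > 40 → valid
(11,20,30): 11+20 > 30 → valid
(16,31,37): 16+31 > 37 → valid
(11,29,31): 11+29 > 31 → valid
(15,32,50): 15+32 ≤ 50 → not valid
(3,34,36): 3+34 > 36 → valid
5 of the 6 triples form a triangle.

5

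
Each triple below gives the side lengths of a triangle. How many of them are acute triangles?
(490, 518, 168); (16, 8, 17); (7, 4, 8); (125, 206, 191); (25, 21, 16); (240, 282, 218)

5

(490,518,168): 168²+490² = 268324 = 518² → right
(16,8,17): 8²+16² = 320 > 289 = 17² → acute
(7,4,8): 4²+7² = 65 > 64 = 8² → acute
(125,206,191): 125²+191² = 52106 > 42436 = 206² → acute
(25,21,16): 16²+21² = 697 > 625 = 25² → acute
(240,282,218): 218²+240² = 105124 > 79524 = 282² → acute
5 of the 6 are acute.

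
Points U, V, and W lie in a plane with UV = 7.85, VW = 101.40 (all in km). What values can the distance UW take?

93.55 ≤ UW ≤ 109.25 km

By the triangle inequality, |7.85 − 101.40| ≤ UW ≤ 7.85 + 101.40.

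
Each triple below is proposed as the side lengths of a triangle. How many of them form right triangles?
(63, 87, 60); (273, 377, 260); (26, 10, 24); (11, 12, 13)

(63,87,60): 60²+63² = 7569 = 87² → right
(273,377,260): 260²+273² = 142129 = 377² → right
(26,10,24): 10²+24² = 676 = 26² → right
(11,12,13): 11²+12² = 265 > 169 = 13² → acute
3 of the 4 are right.

3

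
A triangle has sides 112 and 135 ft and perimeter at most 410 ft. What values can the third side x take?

Triangle inequality alone gives 23 < x < 247.
The perimeter condition gives x ≤ 410 − 112 − 135 = 163.
Intersecting the two: 23 < x ≤ 163.

23 < x ≤ 163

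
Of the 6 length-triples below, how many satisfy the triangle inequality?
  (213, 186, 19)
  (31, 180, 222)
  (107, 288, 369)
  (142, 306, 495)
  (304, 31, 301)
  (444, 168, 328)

(19,186,213): 19+186 ≤ 213 → not valid
(31,180,222): 31+180 ≤ 222 → not valid
(107,288,369): 107+288 > 369 → valid
(142,306,495): 142+306 ≤ 495 → not valid
(31,301,304): 31+301 > 304 → valid
(168,328,444): 168+328 > 444 → valid
3 of the 6 triples form a triangle.

3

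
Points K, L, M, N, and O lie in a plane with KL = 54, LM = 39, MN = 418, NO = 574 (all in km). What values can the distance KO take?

The maximum is all hops collinear in one direction: 54 + 39 + 418 + 574 = 1085.
The longest hop is 574; the others sum to 511. Folding the others back against it leaves at least 574 − 511 = 63.

63 ≤ KO ≤ 1085 km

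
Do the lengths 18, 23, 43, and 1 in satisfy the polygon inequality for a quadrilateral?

No

For a quadrilateral, each side must be shorter than the sum of the others.
Here the longest side is 43, but the remaining 3 sides sum to only 42.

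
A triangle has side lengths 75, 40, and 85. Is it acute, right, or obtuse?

Compare the square of the longest side to the sum of squares of the other two: 40² + 75² = 7225 = 85².

right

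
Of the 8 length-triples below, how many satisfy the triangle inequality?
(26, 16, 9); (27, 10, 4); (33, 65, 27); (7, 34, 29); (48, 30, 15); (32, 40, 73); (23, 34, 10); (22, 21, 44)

(9,16,26): 9+16 ≤ 26 → not valid
(4,10,27): 4+10 ≤ 27 → not valid
(27,33,65): 27+33 ≤ 65 → not valid
(7,29,34): 7+29 > 34 → valid
(15,30,48): 15+30 ≤ 48 → not valid
(32,40,73): 32+40 ≤ 73 → not valid
(10,23,34): 10+23 ≤ 34 → not valid
(21,22,44): 21+22 ≤ 44 → not valid
1 of the 8 triples forms a triangle.

1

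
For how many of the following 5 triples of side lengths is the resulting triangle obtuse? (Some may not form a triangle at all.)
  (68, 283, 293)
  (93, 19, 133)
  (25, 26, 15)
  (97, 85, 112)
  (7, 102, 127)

(68,283,293): 68²+283² = 84713 < 85849 = 293² → obtuse
(93,19,133): 19+93 ≤ 133, not a triangle
(25,26,15): 15²+25² = 850 > 676 = 26² → acute
(97,85,112): 85²+97² = 16634 > 12544 = 112² → acute
(7,102,127): 7+102 ≤ 127, not a triangle
1 of the 5 is obtuse.

1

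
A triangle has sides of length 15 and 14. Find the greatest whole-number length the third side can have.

28

The third side must be strictly less than 15 + 14 = 29.
The largest integer below 29 is 28.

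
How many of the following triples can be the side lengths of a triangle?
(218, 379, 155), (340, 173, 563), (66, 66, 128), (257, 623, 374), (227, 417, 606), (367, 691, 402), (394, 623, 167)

(155,218,379): 155+218 ≤ 379 → not valid
(173,340,563): 173+340 ≤ 563 → not valid
(66,66,128): 66+66 > 128 → valid
(257,374,623): 257+374 > 623 → valid
(227,417,606): 227+417 > 606 → valid
(367,402,691): 367+402 > 691 → valid
(167,394,623): 167+394 ≤ 623 → not valid
4 of the 7 triples form a triangle.

4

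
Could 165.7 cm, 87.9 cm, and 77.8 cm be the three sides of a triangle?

No

The two shorter sides sum to 165.7, exactly equal to the longest side 165.7.
That gives only a degenerate (flat) triangle — the inequality must be strict.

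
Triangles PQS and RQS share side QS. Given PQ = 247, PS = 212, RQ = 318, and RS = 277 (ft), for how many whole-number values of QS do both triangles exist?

417

From triangle PQS: 35 < QS < 459.
From triangle RQS: 41 < QS < 595.
Intersection: 41 < QS < 459, so integers 42 through 458: 417 values.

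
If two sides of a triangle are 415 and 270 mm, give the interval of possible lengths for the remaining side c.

By the triangle inequality, c must be less than 415 + 270 = 685 and greater than |415 − 270| = 145.

145 < c < 685 (mm)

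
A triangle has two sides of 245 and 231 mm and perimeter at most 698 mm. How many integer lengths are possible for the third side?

Triangle inequality: 14 < x < 476. Perimeter ≤ 698 gives x ≤ 698 − 245 − 231 = 222.
So 14 < x ≤ 222; integers 15 through 222: 208 values.

208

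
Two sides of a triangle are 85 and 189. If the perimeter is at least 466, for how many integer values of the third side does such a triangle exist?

82

Triangle inequality: 104 < x < 274. Perimeter ≥ 466 gives x ≥ 466 − 85 − 189 = 192.
So 192 ≤ x < 274; integers 192 through 273: 82 values.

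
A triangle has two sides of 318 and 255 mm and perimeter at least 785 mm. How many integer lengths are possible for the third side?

361

Triangle inequality: 63 < x < 573. Perimeter ≥ 785 gives x ≥ 785 − 318 − 255 = 212.
So 212 ≤ x < 573; integers 212 through 572: 361 values.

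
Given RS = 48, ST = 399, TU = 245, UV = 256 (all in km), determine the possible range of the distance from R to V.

0 ≤ RV ≤ 948 km

The maximum is all hops collinear in one direction: 48 + 399 + 245 + 256 = 948.
The longest hop is 399; the others sum to 549. Since 399 ≤ 549, the path can fold back on itself completely, so the minimum distance is 0.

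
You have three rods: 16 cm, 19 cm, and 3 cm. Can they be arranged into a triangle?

The two shorter sides sum to 19, exactly equal to the longest side 19.
That gives only a degenerate (flat) triangle — the inequality must be strict.

No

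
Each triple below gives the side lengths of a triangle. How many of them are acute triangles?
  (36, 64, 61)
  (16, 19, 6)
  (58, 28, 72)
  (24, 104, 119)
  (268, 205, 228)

2

(36,64,61): 36²+61² = 5017 > 4096 = 64² → acute
(16,19,6): 6²+16² = 292 < 361 = 19² → obtuse
(58,28,72): 28²+58² = 4148 < 5184 = 72² → obtuse
(24,104,119): 24²+104² = 11392 < 14161 = 119² → obtuse
(268,205,228): 205²+228² = 94009 > 71824 = 268² → acute
2 of the 5 are acute.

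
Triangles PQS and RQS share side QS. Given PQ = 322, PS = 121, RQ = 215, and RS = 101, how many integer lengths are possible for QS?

114

From triangle PQS: 201 < QS < 443.
From triangle RQS: 114 < QS < 316.
Intersection: 201 < QS < 316, so integers 202 through 315: 114 values.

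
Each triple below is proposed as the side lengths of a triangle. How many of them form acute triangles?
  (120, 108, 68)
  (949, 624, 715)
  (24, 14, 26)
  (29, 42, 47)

(120,108,68): 68²+108² = 16288 > 14400 = 120² → acute
(949,624,715): 624²+715² = 900601 = 949² → right
(24,14,26): 14²+24² = 772 > 676 = 26² → acute
(29,42,47): 29²+42² = 2605 > 2209 = 47² → acute
3 of the 4 are acute.

3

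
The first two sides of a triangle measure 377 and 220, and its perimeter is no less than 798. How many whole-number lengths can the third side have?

396

Triangle inequality: 157 < x < 597. Perimeter ≥ 798 gives x ≥ 798 − 377 − 220 = 201.
So 201 ≤ x < 597; integers 201 through 596: 396 values.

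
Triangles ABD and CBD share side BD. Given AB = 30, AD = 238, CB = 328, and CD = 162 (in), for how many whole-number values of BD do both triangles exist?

59

From triangle ABD: 208 < BD < 268.
From triangle CBD: 166 < BD < 490.
Intersection: 208 < BD < 268, so integers 209 through 267: 59 values.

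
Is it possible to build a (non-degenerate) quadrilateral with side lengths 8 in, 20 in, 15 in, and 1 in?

Yes

A quadrilateral exists iff every side is shorter than the sum of the others — equivalently, the longest side is less than the sum of the rest.
Longest side 20 < 24 (sum of the remaining 3), so yes.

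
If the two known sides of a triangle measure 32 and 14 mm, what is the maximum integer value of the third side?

45

The third side must be strictly less than 32 + 14 = 46.
The largest integer below 46 is 45.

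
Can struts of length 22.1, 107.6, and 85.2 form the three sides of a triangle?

The longest side is 107.6, but the other two sum to only 107.3.
107.3 < 107.6, so the triangle inequality fails.

No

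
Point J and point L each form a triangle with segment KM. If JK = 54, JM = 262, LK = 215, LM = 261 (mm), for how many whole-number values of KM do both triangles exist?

From triangle JKM: 208 < KM < 316.
From triangle LKM: 46 < KM < 476.
Intersection: 208 < KM < 316, so integers 209 through 315: 107 values.

107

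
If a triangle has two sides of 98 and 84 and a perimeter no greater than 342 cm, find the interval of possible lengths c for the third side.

Triangle inequality alone gives 14 < c < 182.
The perimeter condition gives c ≤ 342 − 98 − 84 = 160.
Intersecting the two: 14 < c ≤ 160.

14 < c ≤ 160 cm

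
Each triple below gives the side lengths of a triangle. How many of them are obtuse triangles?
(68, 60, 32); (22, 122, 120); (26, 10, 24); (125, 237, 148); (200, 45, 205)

(68,60,32): 32²+60² = 4624 = 68² → right
(22,122,120): 22²+120² = 14884 = 122² → right
(26,10,24): 10²+24² = 676 = 26² → right
(125,237,148): 125²+148² = 37529 < 56169 = 237² → obtuse
(200,45,205): 45²+200² = 42025 = 205² → right
1 of the 5 is obtuse.

1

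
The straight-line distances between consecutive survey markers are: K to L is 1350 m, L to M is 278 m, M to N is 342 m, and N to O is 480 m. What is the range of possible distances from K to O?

250 ≤ KO ≤ 2450 m

The maximum is all hops collinear in one direction: 1350 + 278 + 342 + 480 = 2450.
The longest hop is 1350; the others sum to 1100. Folding the others back against it leaves at least 1350 − 1100 = 250.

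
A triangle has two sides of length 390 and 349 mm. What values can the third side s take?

41 < s < 739

By the triangle inequality, s must be less than 390 + 349 = 739 and greater than |390 − 349| = 41.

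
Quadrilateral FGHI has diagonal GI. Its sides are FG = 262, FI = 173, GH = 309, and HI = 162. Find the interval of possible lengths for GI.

From triangle FGI: |262 − 173| < GI < 262 + 173, i.e. 89 < GI < 435.
From triangle HGI: 147 < GI < 471.
Both must hold, so GI lies in the intersection.

147 < GI < 435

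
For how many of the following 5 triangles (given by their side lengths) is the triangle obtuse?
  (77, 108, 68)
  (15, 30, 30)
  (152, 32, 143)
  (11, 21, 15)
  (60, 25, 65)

(77,108,68): 68²+77² = 10553 < 11664 = 108² → obtuse
(15,30,30): 15²+30² = 1125 > 900 = 30² → acute
(152,32,143): 32²+143² = 21473 < 23104 = 152² → obtuse
(11,21,15): 11²+15² = 346 < 441 = 21² → obtuse
(60,25,65): 25²+60² = 4225 = 65² → right
3 of the 5 are obtuse.

3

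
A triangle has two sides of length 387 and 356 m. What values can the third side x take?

31 < x < 743 (m)

By the triangle inequality, x must be less than 387 + 356 = 743 and greater than |387 − 356| = 31.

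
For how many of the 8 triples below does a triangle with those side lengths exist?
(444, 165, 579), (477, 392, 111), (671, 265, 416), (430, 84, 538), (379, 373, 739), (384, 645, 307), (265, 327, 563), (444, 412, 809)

7

(165,444,579): 165+444 > 579 → valid
(111,392,477): 111+392 > 477 → valid
(265,416,671): 265+416 > 671 → valid
(84,430,538): 84+430 ≤ 538 → not valid
(373,379,739): 373+379 > 739 → valid
(307,384,645): 307+384 > 645 → valid
(265,327,563): 265+327 > 563 → valid
(412,444,809): 412+444 > 809 → valid
7 of the 8 triples form a triangle.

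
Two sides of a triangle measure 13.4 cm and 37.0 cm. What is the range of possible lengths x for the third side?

By the triangle inequality, x must be less than 13.4 + 37.0 = 50.4 and greater than |13.4 − 37.0| = 23.6.

23.6 < x < 50.4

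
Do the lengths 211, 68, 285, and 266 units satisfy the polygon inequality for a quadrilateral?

A quadrilateral exists iff every side is shorter than the sum of the others — equivalently, the longest side is less than the sum of the rest.
Longest side 285 < 545 (sum of the remaining 3), so yes.

Yes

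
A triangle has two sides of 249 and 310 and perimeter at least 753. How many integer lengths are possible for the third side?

Triangle inequality: 61 < x < 559. Perimeter ≥ 753 gives x ≥ 753 − 249 − 310 = 194.
So 194 ≤ x < 559; integers 194 through 558: 365 values.

365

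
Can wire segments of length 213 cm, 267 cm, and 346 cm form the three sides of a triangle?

The longest side is 346, and the other two sum to 480.
Since 480 > 346, the triangle inequality holds.

Yes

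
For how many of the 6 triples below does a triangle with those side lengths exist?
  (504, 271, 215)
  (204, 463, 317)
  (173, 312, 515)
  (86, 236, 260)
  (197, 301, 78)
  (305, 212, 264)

(215,271,504): 215+271 ≤ 504 → not valid
(204,317,463): 204+317 > 463 → valid
(173,312,515): 173+312 ≤ 515 → not valid
(86,236,260): 86+236 > 260 → valid
(78,197,301): 78+197 ≤ 301 → not valid
(212,264,305): 212+264 > 305 → valid
3 of the 6 triples form a triangle.

3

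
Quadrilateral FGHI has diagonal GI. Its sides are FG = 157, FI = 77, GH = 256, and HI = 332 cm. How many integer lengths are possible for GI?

From triangle FGI: 80 < GI < 234.
From triangle HGI: 76 < GI < 588.
Intersection: 80 < GI < 234, so integers 81 through 233: 153 values.

153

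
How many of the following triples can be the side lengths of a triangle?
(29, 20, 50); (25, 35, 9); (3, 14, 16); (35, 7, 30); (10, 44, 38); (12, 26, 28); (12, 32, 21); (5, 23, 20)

6

(20,29,50): 20+29 ≤ 50 → not valid
(9,25,35): 9+25 ≤ 35 → not valid
(3,14,16): 3+14 > 16 → valid
(7,30,35): 7+30 > 35 → valid
(10,38,44): 10+38 > 44 → valid
(12,26,28): 12+26 > 28 → valid
(12,21,32): 12+21 > 32 → valid
(5,20,23): 5+20 > 23 → valid
6 of the 8 triples form a triangle.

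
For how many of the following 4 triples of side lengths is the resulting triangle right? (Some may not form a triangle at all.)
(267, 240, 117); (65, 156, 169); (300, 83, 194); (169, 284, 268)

2

(267,240,117): 117²+240² = 71289 = 267² → right
(65,156,169): 65²+156² = 28561 = 169² → right
(300,83,194): 83+194 ≤ 300, not a triangle
(169,284,268): 169²+268² = 100385 > 80656 = 284² → acute
2 of the 4 are right.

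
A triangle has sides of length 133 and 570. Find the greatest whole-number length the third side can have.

702

The third side must be strictly less than 133 + 570 = 703.
The largest integer below 703 is 702.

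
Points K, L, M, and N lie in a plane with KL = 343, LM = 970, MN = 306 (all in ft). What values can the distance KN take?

The maximum is all hops collinear in one direction: 343 + 970 + 306 = 1619.
The longest hop is 970; the others sum to 649. Folding the others back against it leaves at least 970 − 649 = 321.

321 ≤ KN ≤ 1619 ft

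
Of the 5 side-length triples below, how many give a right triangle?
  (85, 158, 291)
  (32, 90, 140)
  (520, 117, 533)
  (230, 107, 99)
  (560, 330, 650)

2

(85,158,291): 85+158 ≤ 291, not a triangle
(32,90,140): 32+90 ≤ 140, not a triangle
(520,117,533): 117²+520² = 284089 = 533² → right
(230,107,99): 99+107 ≤ 230, not a triangle
(560,330,650): 330²+560² = 422500 = 650² → right
2 of the 5 are right.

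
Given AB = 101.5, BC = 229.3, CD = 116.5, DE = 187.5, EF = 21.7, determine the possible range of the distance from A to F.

The maximum is all hops collinear in one direction: 101.5 + 229.3 + 116.5 + 187.5 + 21.7 = 656.5.
The longest hop is 229.3; the others sum to 427.2. Since 229.3 ≤ 427.2, the path can fold back on itself completely, so the minimum distance is 0.

0 ≤ AF ≤ 656.5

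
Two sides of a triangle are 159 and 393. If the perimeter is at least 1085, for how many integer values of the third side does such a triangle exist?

Triangle inequality: 234 < x < 552. Perimeter ≥ 1085 gives x ≥ 1085 − 159 − 393 = 533.
So 533 ≤ x < 552; integers 533 through 551: 19 values.

19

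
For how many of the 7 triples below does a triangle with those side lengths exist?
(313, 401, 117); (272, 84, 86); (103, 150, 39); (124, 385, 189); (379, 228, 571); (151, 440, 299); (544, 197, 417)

4

(117,313,401): 117+313 > 401 → valid
(84,86,272): 84+86 ≤ 272 → not valid
(39,103,150): 39+103 ≤ 150 → not valid
(124,189,385): 124+189 ≤ 385 → not valid
(228,379,571): 228+379 > 571 → valid
(151,299,440): 151+299 > 440 → valid
(197,417,544): 197+417 > 544 → valid
4 of the 7 triples form a triangle.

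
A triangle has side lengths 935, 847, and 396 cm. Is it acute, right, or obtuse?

Compare the square of the longest side to the sum of squares of the other two: 396² + 847² = 874225 = 935².

right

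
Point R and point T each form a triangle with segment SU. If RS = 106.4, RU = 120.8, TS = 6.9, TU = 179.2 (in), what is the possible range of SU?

172.3 < SU < 186.1

From triangle RSU: |106.4 − 120.8| < SU < 106.4 + 120.8, i.e. 14.4 < SU < 227.2.
From triangle TSU: 172.3 < SU < 186.1.
Both must hold, so SU lies in the intersection.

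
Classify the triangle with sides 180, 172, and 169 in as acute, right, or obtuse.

acute

Compare the square of the longest side to the sum of squares of the other two: 169² + 172² = 58145 > 32400 = 180².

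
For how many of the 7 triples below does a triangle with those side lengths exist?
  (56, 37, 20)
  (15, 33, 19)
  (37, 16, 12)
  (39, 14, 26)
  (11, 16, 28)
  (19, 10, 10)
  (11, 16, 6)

(20,37,56): 20+37 > 56 → valid
(15,19,33): 15+19 > 33 → valid
(12,16,37): 12+16 ≤ 37 → not valid
(14,26,39): 14+26 > 39 → valid
(11,16,28): 11+16 ≤ 28 → not valid
(10,10,19): 10+10 > 19 → valid
(6,11,16): 6+11 > 16 → valid
5 of the 7 triples form a triangle.

5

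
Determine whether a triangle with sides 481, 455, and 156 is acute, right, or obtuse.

right

Compare the square of the longest side to the sum of squares of the other two: 156² + 455² = 231361 = 481².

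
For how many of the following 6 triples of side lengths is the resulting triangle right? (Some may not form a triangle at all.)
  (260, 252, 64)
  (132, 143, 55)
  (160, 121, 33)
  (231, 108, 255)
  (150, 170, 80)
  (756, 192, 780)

5

(260,252,64): 64²+252² = 67600 = 260² → right
(132,143,55): 55²+132² = 20449 = 143² → right
(160,121,33): 33+121 ≤ 160, not a triangle
(231,108,255): 108²+231² = 65025 = 255² → right
(150,170,80): 80²+150² = 28900 = 170² → right
(756,192,780): 192²+756² = 608400 = 780² → right
5 of the 6 are right.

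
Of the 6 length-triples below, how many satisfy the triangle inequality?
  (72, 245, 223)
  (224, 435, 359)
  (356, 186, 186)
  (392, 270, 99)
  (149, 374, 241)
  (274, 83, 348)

5

(72,223,245): 72+223 > 245 → valid
(224,359,435): 224+359 > 435 → valid
(186,186,356): 186+186 > 356 → valid
(99,270,392): 99+270 ≤ 392 → not valid
(149,241,374): 149+241 > 374 → valid
(83,274,348): 83+274 > 348 → valid
5 of the 6 triples form a triangle.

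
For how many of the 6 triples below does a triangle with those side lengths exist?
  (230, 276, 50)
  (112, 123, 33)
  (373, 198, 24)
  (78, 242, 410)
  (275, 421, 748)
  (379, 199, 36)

2

(50,230,276): 50+230 > 276 → valid
(33,112,123): 33+112 > 123 → valid
(24,198,373): 24+198 ≤ 373 → not valid
(78,242,410): 78+242 ≤ 410 → not valid
(275,421,748): 275+421 ≤ 748 → not valid
(36,199,379): 36+199 ≤ 379 → not valid
2 of the 6 triples form a triangle.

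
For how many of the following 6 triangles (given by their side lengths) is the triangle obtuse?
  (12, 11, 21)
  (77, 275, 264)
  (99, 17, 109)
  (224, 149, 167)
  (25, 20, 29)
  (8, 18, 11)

(12,11,21): 11²+12² = 265 < 441 = 21² → obtuse
(77,275,264): 77²+264² = 75625 = 275² → right
(99,17,109): 17²+99² = 10090 < 11881 = 109² → obtuse
(224,149,167): 149²+167² = 50090 < 50176 = 224² → obtuse
(25,20,29): 20²+25² = 1025 > 841 = 29² → acute
(8,18,11): 8²+11² = 185 < 324 = 18² → obtuse
4 of the 6 are obtuse.

4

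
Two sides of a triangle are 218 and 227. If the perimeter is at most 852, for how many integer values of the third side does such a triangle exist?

398

Triangle inequality: 9 < x < 445. Perimeter ≤ 852 gives x ≤ 852 − 218 − 227 = 407.
So 9 < x ≤ 407; integers 10 through 407: 398 values.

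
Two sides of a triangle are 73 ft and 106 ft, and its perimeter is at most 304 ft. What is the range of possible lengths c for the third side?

Triangle inequality alone gives 33 < c < 179.
The perimeter condition gives c ≤ 304 − 73 − 106 = 125.
Intersecting the two: 33 < c ≤ 125.

33 < c ≤ 125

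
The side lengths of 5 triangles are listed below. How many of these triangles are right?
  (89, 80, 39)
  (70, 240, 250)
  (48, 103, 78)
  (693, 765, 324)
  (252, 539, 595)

(89,80,39): 39²+80² = 7921 = 89² → right
(70,240,250): 70²+240² = 62500 = 250² → right
(48,103,78): 48²+78² = 8388 < 10609 = 103² → obtuse
(693,765,324): 324²+693² = 585225 = 765² → right
(252,539,595): 252²+539² = 354025 = 595² → right
4 of the 5 are right.

4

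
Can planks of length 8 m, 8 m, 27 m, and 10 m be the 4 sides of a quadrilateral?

For a quadrilateral, each side must be shorter than the sum of the others.
Here the longest side is 27, but the remaining 3 sides sum to only 26.

No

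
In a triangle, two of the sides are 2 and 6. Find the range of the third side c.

By the triangle inequality, c must be less than 2 + 6 = 8 and greater than |2 − 6| = 4.

4 < c < 8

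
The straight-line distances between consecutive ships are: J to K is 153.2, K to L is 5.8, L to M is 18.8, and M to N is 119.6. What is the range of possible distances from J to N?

9.0 ≤ JN ≤ 297.4

The maximum is all hops collinear in one direction: 153.2 + 5.8 + 18.8 + 119.6 = 297.4.
The longest hop is 153.2; the others sum to 144.2. Folding the others back against it leaves at least 153.2 − 144.2 = 9.0.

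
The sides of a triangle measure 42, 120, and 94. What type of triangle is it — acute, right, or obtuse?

Compare the square of the longest side to the sum of squares of the other two: 42² + 94² = 10600 < 14400 = 120².

obtuse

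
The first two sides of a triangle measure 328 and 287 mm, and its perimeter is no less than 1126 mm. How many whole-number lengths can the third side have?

104

Triangle inequality: 41 < x < 615. Perimeter ≥ 1126 gives x ≥ 1126 − 328 − 287 = 511.
So 511 ≤ x < 615; integers 511 through 614: 104 values.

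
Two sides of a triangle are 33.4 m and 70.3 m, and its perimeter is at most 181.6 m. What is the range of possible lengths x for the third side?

Triangle inequality alone gives 36.9 < x < 103.7.
The perimeter condition gives x ≤ 181.6 − 33.4 − 70.3 = 77.9.
Intersecting the two: 36.9 < x ≤ 77.9.

36.9 < x ≤ 77.9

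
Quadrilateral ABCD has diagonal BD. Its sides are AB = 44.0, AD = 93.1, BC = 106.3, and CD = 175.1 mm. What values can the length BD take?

68.8 < BD < 137.1

From triangle ABD: |44.0 − 93.1| < BD < 44.0 + 93.1, i.e. 49.1 < BD < 137.1.
From triangle CBD: 68.8 < BD < 281.4.
Both must hold, so BD lies in the intersection.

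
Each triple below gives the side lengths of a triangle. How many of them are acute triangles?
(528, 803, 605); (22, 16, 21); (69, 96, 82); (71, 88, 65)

3

(528,803,605): 528²+605² = 644809 = 803² → right
(22,16,21): 16²+21² = 697 > 484 = 22² → acute
(69,96,82): 69²+82² = 11485 > 9216 = 96² → acute
(71,88,65): 65²+71² = 9266 > 7744 = 88² → acute
3 of the 4 are acute.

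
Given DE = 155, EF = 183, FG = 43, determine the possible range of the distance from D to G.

0 ≤ DG ≤ 381

The maximum is all hops collinear in one direction: 155 + 183 + 43 = 381.
The longest hop is 183; the others sum to 198. Since 183 ≤ 198, the path can fold back on itself completely, so the minimum distance is 0.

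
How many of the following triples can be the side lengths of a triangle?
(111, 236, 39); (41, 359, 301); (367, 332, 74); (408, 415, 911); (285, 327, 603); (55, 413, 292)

2

(39,111,236): 39+111 ≤ 236 → not valid
(41,301,359): 41+301 ≤ 359 → not valid
(74,332,367): 74+332 > 367 → valid
(408,415,911): 408+415 ≤ 911 → not valid
(285,327,603): 285+327 > 603 → valid
(55,292,413): 55+292 ≤ 413 → not valid
2 of the 6 triples form a triangle.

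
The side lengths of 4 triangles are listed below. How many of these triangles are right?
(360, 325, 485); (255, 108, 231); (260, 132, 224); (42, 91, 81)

3

(360,325,485): 325²+360² = 235225 = 485² → right
(255,108,231): 108²+231² = 65025 = 255² → right
(260,132,224): 132²+224² = 67600 = 260² → right
(42,91,81): 42²+81² = 8325 > 8281 = 91² → acute
3 of the 4 are right.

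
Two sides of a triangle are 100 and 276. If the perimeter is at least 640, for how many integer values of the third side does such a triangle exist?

112

Triangle inequality: 176 < x < 376. Perimeter ≥ 640 gives x ≥ 640 − 100 − 276 = 264.
So 264 ≤ x < 376; integers 264 through 375: 112 values.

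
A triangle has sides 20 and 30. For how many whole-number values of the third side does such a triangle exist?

The third side lies in the open interval (10, 50).
Integers from 11 to 49 inclusive: 49 − 11 + 1 = 39.

39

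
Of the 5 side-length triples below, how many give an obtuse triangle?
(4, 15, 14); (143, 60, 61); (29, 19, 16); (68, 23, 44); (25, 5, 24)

3

(4,15,14): 4²+14² = 212 < 225 = 15² → obtuse
(143,60,61): 60+61 ≤ 143, not a triangle
(29,19,16): 16²+19² = 617 < 841 = 29² → obtuse
(68,23,44): 23+44 ≤ 68, not a triangle
(25,5,24): 5²+24² = 601 < 625 = 25² → obtuse
3 of the 5 are obtuse.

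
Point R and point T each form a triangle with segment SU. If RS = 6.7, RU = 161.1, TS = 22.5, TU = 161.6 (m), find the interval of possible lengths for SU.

From triangle RSU: |6.7 − 161.1| < SU < 6.7 + 161.1, i.e. 154.4 < SU < 167.8.
From triangle TSU: 139.1 < SU < 184.1.
Both must hold, so SU lies in the intersection.

154.4 < SU < 167.8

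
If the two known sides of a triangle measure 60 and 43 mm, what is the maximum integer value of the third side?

102

The third side must be strictly less than 60 + 43 = 103.
The largest integer below 103 is 102.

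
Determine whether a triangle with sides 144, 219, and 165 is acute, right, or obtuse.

Compare the square of the longest side to the sum of squares of the other two: 144² + 165² = 47961 = 219².

right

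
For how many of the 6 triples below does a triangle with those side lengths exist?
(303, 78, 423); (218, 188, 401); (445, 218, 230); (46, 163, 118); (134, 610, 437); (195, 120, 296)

(78,303,423): 78+303 ≤ 423 → not valid
(188,218,401): 188+218 > 401 → valid
(218,230,445): 218+230 > 445 → valid
(46,118,163): 46+118 > 163 → valid
(134,437,610): 134+437 ≤ 610 → not valid
(120,195,296): 120+195 > 296 → valid
4 of the 6 triples form a triangle.

4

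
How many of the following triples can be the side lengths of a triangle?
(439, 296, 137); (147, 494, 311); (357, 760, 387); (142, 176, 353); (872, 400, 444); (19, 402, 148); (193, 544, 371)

(137,296,439): 137+296 ≤ 439 → not valid
(147,311,494): 147+311 ≤ 494 → not valid
(357,387,760): 357+387 ≤ 760 → not valid
(142,176,353): 142+176 ≤ 353 → not valid
(400,444,872): 400+444 ≤ 872 → not valid
(19,148,402): 19+148 ≤ 402 → not valid
(193,371,544): 193+371 > 544 → valid
1 of the 7 triples forms a triangle.

1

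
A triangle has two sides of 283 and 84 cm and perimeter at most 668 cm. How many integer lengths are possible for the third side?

102

Triangle inequality: 199 < x < 367. Perimeter ≤ 668 gives x ≤ 668 − 283 − 84 = 301.
So 199 < x ≤ 301; integers 200 through 301: 102 values.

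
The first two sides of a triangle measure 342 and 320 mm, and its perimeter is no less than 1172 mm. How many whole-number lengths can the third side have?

152

Triangle inequality: 22 < x < 662. Perimeter ≥ 1172 gives x ≥ 1172 − 342 − 320 = 510.
So 510 ≤ x < 662; integers 510 through 661: 152 values.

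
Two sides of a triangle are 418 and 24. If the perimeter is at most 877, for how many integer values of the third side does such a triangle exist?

41

Triangle inequality: 394 < x < 442. Perimeter ≤ 877 gives x ≤ 877 − 418 − 24 = 435.
So 394 < x ≤ 435; integers 395 through 435: 41 values.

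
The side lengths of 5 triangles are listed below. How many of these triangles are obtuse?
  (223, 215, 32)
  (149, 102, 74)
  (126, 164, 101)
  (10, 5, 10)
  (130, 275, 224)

4

(223,215,32): 32²+215² = 47249 < 49729 = 223² → obtuse
(149,102,74): 74²+102² = 15880 < 22201 = 149² → obtuse
(126,164,101): 101²+126² = 26077 < 26896 = 164² → obtuse
(10,5,10): 5²+10² = 125 > 100 = 10² → acute
(130,275,224): 130²+224² = 67076 < 75625 = 275² → obtuse
4 of the 5 are obtuse.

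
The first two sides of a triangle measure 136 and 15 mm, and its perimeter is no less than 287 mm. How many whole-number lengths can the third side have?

Triangle inequality: 121 < x < 151. Perimeter ≥ 287 gives x ≥ 287 − 136 − 15 = 136.
So 136 ≤ x < 151; integers 136 through 150: 15 values.

15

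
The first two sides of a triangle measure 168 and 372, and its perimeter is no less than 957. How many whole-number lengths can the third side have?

123

Triangle inequality: 204 < x < 540. Perimeter ≥ 957 gives x ≥ 957 − 168 − 372 = 417.
So 417 ≤ x < 540; integers 417 through 539: 123 values.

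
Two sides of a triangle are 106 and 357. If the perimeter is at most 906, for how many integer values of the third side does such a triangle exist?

Triangle inequality: 251 < x < 463. Perimeter ≤ 906 gives x ≤ 906 − 106 − 357 = 443.
So 251 < x ≤ 443; integers 252 through 443: 192 values.

192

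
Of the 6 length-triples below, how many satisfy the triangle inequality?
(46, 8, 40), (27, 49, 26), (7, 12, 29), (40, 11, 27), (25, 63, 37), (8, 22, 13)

(8,40,46): 8+40 > 46 → valid
(26,27,49): 26+27 > 49 → valid
(7,12,29): 7+12 ≤ 29 → not valid
(11,27,40): 11+27 ≤ 40 → not valid
(25,37,63): 25+37 ≤ 63 → not valid
(8,13,22): 8+13 ≤ 22 → not valid
2 of the 6 triples form a triangle.

2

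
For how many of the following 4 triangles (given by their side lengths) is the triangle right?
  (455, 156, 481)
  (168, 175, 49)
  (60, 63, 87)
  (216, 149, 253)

3

(455,156,481): 156²+455² = 231361 = 481² → right
(168,175,49): 49²+168² = 30625 = 175² → right
(60,63,87): 60²+63² = 7569 = 87² → right
(216,149,253): 149²+216² = 68857 > 64009 = 253² → acute
3 of the 4 are right.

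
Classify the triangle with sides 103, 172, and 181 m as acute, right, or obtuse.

acute

Compare the square of the longest side to the sum of squares of the other two: 103² + 172² = 40193 > 32761 = 181².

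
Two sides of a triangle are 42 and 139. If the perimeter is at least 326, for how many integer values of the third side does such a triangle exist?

36

Triangle inequality: 97 < x < 181. Perimeter ≥ 326 gives x ≥ 326 − 42 − 139 = 145.
So 145 ≤ x < 181; integers 145 through 180: 36 values.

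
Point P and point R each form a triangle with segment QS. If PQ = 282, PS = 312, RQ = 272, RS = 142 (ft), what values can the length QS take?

From triangle PQS: |282 − 312| < QS < 282 + 312, i.e. 30 < QS < 594.
From triangle RQS: 130 < QS < 414.
Both must hold, so QS lies in the intersection.

130 < QS < 414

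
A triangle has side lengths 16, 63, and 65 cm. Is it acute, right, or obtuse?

right

Compare the square of the longest side to the sum of squares of the other two: 16² + 63² = 4225 = 65².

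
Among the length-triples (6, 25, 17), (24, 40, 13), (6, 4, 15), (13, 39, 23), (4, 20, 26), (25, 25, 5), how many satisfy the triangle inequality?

(6,17,25): 6+17 ≤ 25 → not valid
(13,24,40): 13+24 ≤ 40 → not valid
(4,6,15): 4+6 ≤ 15 → not valid
(13,23,39): 13+23 ≤ 39 → not valid
(4,20,26): 4+20 ≤ 26 → not valid
(5,25,25): 5+25 > 25 → valid
1 of the 6 triples forms a triangle.

1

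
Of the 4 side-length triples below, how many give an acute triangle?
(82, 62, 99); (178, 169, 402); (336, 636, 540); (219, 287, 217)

2

(82,62,99): 62²+82² = 10568 > 9801 = 99² → acute
(178,169,402): 169+178 ≤ 402, not a triangle
(336,636,540): 336²+540² = 404496 = 636² → right
(219,287,217): 217²+219² = 95050 > 82369 = 287² → acute
2 of the 4 are acute.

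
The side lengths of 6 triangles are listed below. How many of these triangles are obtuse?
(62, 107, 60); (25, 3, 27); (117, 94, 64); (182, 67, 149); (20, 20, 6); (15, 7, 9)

5

(62,107,60): 60²+62² = 7444 < 11449 = 107² → obtuse
(25,3,27): 3²+25² = 634 < 729 = 27² → obtuse
(117,94,64): 64²+94² = 12932 < 13689 = 117² → obtuse
(182,67,149): 67²+149² = 26690 < 33124 = 182² → obtuse
(20,20,6): 6²+20² = 436 > 400 = 20² → acute
(15,7,9): 7²+9² = 130 < 225 = 15² → obtuse
5 of the 6 are obtuse.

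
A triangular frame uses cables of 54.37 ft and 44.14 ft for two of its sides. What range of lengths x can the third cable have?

10.23 < x < 98.51 (ft)

By the triangle inequality, x must be less than 54.37 + 44.14 = 98.51 and greater than |54.37 − 44.14| = 10.23.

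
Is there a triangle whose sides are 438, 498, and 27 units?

No

The longest side is 498, but the other two sum to only 465.
465 < 498, so the triangle inequality fails.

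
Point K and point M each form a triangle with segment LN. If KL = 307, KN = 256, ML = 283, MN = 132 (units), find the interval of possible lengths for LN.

From triangle KLN: |307 − 256| < LN < 307 + 256, i.e. 51 < LN < 563.
From triangle MLN: 151 < LN < 415.
Both must hold, so LN lies in the intersection.

151 < LN < 415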